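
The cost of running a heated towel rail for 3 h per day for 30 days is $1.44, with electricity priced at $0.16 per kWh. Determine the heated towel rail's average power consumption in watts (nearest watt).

Energy = $1.44 ÷ $0.16/kWh = 9 kWh
Runtime = 3 h/day × 30 days = 90 h
Power = 9 kWh ÷ 90 h = 0.1 kW = 100 W

100 W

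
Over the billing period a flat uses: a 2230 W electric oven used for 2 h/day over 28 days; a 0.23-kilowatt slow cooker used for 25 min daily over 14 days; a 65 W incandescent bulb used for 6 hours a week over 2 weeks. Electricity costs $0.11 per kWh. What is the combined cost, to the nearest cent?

electric oven: Runtime = 2 h/day × 28 days = 56 h
electric oven: 2.23 kW × 56 h = 124.88 kWh
slow cooker: Runtime = 25 min × 14 = 350 min = 5.833333… h
slow cooker: 0.23 kW × 5.833333… h = 1.341666… kWh
incandescent bulb: Runtime = 6 h/week × 2 weeks = 12 h
incandescent bulb: 0.065 kW × 12 h = 0.78 kWh
Total energy = 127.001666… kWh
Cost = 127.001666… × $0.11 = $13.97

$13.97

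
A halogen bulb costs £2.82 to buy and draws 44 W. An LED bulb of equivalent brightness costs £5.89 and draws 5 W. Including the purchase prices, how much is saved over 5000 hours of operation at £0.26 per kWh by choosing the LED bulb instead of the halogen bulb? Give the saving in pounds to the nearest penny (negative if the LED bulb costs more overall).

halogen bulb: £2.82 + (44/1000) kW × 5000 h × £0.26 = £2.82 + £57.2 = £60.02
LED bulb: £5.89 + (5/1000) kW × 5000 h × £0.26 = £5.89 + £6.5 = £12.39
Saving = £60.02 − £12.39 = £47.63

£47.63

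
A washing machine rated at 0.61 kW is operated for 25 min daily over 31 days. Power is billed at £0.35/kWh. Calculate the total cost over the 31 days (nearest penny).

£2.76

Runtime = 25 min × 31 = 775 min = 12.916666… h
Energy = 0.61 kW × 12.916666… h = 7.879166… kWh
Cost = 7.879166… kWh × £0.35/kWh = £2.76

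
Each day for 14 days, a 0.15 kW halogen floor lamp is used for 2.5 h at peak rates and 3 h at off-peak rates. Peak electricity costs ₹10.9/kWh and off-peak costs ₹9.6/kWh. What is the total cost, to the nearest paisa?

₹117.71

Peak energy = 0.15 kW × 2.5 h × 14 = 5.25 kWh
Off-peak energy = 0.15 kW × 3 h × 14 = 6.3 kWh
Cost = 5.25 × ₹10.9 + 6.3 × ₹9.6 = ₹57.225 + ₹60.48 = ₹117.71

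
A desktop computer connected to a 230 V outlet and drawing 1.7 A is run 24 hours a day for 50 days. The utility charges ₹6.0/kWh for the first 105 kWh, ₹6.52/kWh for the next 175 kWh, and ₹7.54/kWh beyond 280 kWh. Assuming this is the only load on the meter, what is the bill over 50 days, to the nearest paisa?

₹3197.57

Power = 1.7 A × 230 V = 391 W = 0.391 kW
Runtime = 24 h × 50 = 1200 h
Energy = 0.391 kW × 1200 h = 469.2 kWh
Tier 1 (0–105 kWh): 105 × ₹6.0 = ₹630
Tier 2 (105–280 kWh): 175 × ₹6.52 = ₹1141
Above 280 kWh: 189.2 × ₹7.54 = ₹1426.568
Bill = ₹3197.57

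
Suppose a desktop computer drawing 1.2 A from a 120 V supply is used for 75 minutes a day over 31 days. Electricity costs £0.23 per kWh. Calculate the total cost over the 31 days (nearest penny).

Power = 1.2 A × 120 V = 144 W = 0.144 kW
Runtime = 75 min × 31 = 2325 min = 38.75 h
Energy = 0.144 kW × 38.75 h = 5.58 kWh
Cost = 5.58 kWh × £0.23/kWh = £1.28

£1.28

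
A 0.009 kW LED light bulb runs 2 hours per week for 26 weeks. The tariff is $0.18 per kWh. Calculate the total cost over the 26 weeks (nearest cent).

$0.08

Runtime = 2 h/week × 26 weeks = 52 h
Energy = 0.009 kW × 52 h = 0.468 kWh
Cost = 0.468 kWh × $0.18/kWh = $0.08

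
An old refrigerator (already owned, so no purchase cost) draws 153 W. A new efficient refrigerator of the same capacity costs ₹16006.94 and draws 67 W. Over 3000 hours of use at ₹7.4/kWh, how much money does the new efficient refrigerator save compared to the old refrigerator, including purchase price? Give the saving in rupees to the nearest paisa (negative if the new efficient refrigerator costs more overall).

old refrigerator: ₹0.00 + (153/1000) kW × 3000 h × ₹7.4 = ₹0.00 + ₹3396.6 = ₹3396.6
new efficient refrigerator: ₹16006.94 + (67/1000) kW × 3000 h × ₹7.4 = ₹16006.94 + ₹1487.4 = ₹17494.34
Saving = ₹3396.6 − ₹17494.34 = −₹14097.74

-₹14097.74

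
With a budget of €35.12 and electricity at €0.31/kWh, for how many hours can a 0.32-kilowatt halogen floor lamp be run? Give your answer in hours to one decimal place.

Energy available = €35.12 ÷ €0.31/kWh = 113.2903 kWh
Hours = 113.2903 kWh ÷ 0.32 kW = 354.0 h

354.0 h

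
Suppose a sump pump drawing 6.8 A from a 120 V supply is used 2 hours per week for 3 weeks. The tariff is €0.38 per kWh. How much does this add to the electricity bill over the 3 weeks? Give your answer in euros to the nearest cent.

€1.86

Power = 6.8 A × 120 V = 816 W = 0.816 kW
Runtime = 2 h/week × 3 weeks = 6 h
Energy = 0.816 kW × 6 h = 4.896 kWh
Cost = 4.896 kWh × €0.38/kWh = €1.86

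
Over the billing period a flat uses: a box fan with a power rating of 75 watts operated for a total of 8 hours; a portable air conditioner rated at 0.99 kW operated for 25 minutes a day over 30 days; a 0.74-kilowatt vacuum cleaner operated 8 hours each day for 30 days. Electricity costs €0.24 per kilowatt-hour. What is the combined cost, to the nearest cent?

box fan: 0.075 kW × 8 h = 0.6 kWh
portable air conditioner: Runtime = 25 min × 30 = 750 min = 12.5 h
portable air conditioner: 0.99 kW × 12.5 h = 12.375 kWh
vacuum cleaner: Runtime = 8 h/day × 30 days = 240 h
vacuum cleaner: 0.74 kW × 240 h = 177.6 kWh
Total energy = 190.575 kWh
Cost = 190.575 × €0.24 = €45.74

€45.74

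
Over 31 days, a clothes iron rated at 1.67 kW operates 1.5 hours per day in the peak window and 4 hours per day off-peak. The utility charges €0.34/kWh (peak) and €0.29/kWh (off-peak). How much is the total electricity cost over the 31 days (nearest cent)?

Peak energy = 1.67 kW × 1.5 h × 31 = 77.655 kWh
Off-peak energy = 1.67 kW × 4 h × 31 = 207.08 kWh
Cost = 77.655 × €0.34 + 207.08 × €0.29 = €26.4027 + €60.0532 = €86.46

€86.46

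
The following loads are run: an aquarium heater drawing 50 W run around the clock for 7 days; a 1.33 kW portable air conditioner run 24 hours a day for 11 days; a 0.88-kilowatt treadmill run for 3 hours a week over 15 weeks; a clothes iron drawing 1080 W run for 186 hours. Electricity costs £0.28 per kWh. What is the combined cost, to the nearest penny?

£168.00

aquarium heater: Runtime = 24 h × 7 = 168 h
aquarium heater: 0.05 kW × 168 h = 8.4 kWh
portable air conditioner: Runtime = 24 h × 11 = 264 h
portable air conditioner: 1.33 kW × 264 h = 351.12 kWh
treadmill: Runtime = 3 h/week × 15 weeks = 45 h
treadmill: 0.88 kW × 45 h = 39.6 kWh
clothes iron: 1.08 kW × 186 h = 200.88 kWh
Total energy = 600 kWh
Cost = 600 × £0.28 = £168.00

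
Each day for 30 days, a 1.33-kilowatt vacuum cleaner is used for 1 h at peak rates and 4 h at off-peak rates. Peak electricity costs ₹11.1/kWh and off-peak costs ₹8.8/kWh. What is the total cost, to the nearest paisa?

Peak energy = 1.33 kW × 1 h × 30 = 39.9 kWh
Off-peak energy = 1.33 kW × 4 h × 30 = 159.6 kWh
Cost = 39.9 × ₹11.1 + 159.6 × ₹8.8 = ₹442.89 + ₹1404.48 = ₹1847.37

₹1847.37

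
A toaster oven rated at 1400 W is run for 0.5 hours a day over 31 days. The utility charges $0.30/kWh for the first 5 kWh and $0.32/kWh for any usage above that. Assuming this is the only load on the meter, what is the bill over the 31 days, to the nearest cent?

Runtime = 0.5 h/day × 31 days = 15.5 h
Energy = 1.4 kW × 15.5 h = 21.7 kWh
Tier 1 (0–5 kWh): 5 × $0.30 = $1.5
Above 5 kWh: 16.7 × $0.32 = $5.344
Bill = $6.84

$6.84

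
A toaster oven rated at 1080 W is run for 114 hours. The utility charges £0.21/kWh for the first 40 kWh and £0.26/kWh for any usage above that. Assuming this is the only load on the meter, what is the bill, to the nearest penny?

Energy = 1.08 kW × 114 h = 123.12 kWh
Tier 1 (0–40 kWh): 40 × £0.21 = £8.4
Above 40 kWh: 83.12 × £0.26 = £21.6112
Bill = £30.01

£30.01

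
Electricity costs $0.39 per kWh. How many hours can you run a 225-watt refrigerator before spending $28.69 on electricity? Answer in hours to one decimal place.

Energy available = $28.69 ÷ $0.39/kWh = 73.5641 kWh
Hours = 73.5641 kWh ÷ 0.225 kW = 327.0 h

327.0 h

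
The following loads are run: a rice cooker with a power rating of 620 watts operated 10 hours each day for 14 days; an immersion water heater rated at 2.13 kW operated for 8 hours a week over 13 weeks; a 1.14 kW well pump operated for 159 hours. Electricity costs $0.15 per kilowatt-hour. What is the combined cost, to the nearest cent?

rice cooker: Runtime = 10 h/day × 14 days = 140 h
rice cooker: 0.62 kW × 140 h = 86.8 kWh
immersion water heater: Runtime = 8 h/week × 13 weeks = 104 h
immersion water heater: 2.13 kW × 104 h = 221.52 kWh
well pump: 1.14 kW × 159 h = 181.26 kWh
Total energy = 489.58 kWh
Cost = 489.58 × $0.15 = $73.44

$73.44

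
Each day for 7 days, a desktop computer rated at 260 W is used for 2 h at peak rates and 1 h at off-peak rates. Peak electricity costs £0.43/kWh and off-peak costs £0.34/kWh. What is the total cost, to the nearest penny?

£2.18

Peak energy = 0.26 kW × 2 h × 7 = 3.64 kWh
Off-peak energy = 0.26 kW × 1 h × 7 = 1.82 kWh
Cost = 3.64 × £0.43 + 1.82 × £0.34 = £1.5652 + £0.6188 = £2.18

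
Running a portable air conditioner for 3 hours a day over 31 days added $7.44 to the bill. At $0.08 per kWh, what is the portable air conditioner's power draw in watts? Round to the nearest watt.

Energy = $7.44 ÷ $0.08/kWh = 93 kWh
Runtime = 3 h/day × 31 days = 93 h
Power = 93 kWh ÷ 93 h = 1 kW = 1000 W

1000 W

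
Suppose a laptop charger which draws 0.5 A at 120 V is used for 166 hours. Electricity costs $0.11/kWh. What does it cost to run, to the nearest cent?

$1.10

Power = 0.5 A × 120 V = 60 W = 0.06 kW
Energy = 0.06 kW × 166 h = 9.96 kWh
Cost = 9.96 kWh × $0.11/kWh = $1.10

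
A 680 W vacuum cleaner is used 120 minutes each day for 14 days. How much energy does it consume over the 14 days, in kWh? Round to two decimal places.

19.04 kWh

Runtime = 120 min × 14 = 1680 min = 28 h
Energy = 0.68 kW × 28 h = 19.04 kWh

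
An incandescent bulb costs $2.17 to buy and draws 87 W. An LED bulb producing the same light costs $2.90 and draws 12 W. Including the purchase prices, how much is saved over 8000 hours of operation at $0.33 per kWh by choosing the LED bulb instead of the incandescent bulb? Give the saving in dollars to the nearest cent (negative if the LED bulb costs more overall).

$197.27

incandescent bulb: $2.17 + (87/1000) kW × 8000 h × $0.33 = $2.17 + $229.68 = $231.85
LED bulb: $2.90 + (12/1000) kW × 8000 h × $0.33 = $2.90 + $31.68 = $34.58
Saving = $231.85 − $34.58 = $197.27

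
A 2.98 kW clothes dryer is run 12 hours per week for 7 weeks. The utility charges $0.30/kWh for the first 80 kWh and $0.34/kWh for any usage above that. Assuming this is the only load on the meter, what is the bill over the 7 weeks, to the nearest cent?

Runtime = 12 h/week × 7 weeks = 84 h
Energy = 2.98 kW × 84 h = 250.32 kWh
Tier 1 (0–80 kWh): 80 × $0.30 = $24
Above 80 kWh: 170.32 × $0.34 = $57.9088
Bill = $81.91

$81.91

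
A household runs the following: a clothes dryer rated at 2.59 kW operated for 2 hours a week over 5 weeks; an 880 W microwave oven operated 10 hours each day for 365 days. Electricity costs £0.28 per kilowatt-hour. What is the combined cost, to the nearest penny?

clothes dryer: Runtime = 2 h/week × 5 weeks = 10 h
clothes dryer: 2.59 kW × 10 h = 25.9 kWh
microwave oven: Runtime = 10 h/day × 365 days = 3650 h
microwave oven: 0.88 kW × 3650 h = 3212 kWh
Total energy = 3237.9 kWh
Cost = 3237.9 × £0.28 = £906.61

£906.61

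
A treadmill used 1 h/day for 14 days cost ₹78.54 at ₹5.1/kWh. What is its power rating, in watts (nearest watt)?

1100 W

Energy = ₹78.54 ÷ ₹5.1/kWh = 15.4 kWh
Runtime = 1 h/day × 14 days = 14 h
Power = 15.4 kWh ÷ 14 h = 1.1 kW = 1100 W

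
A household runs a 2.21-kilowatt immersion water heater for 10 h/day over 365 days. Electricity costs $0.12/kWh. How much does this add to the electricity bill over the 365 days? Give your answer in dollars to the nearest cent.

Runtime = 10 h/day × 365 days = 3650 h
Energy = 2.21 kW × 3650 h = 8066.5 kWh
Cost = 8066.5 kWh × $0.12/kWh = $967.98

$967.98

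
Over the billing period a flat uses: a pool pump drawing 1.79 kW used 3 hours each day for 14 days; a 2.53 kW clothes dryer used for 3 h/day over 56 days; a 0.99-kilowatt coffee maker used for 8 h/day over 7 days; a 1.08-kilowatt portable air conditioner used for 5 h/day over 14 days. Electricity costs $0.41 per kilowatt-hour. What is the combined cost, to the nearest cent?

$258.82

pool pump: Runtime = 3 h/day × 14 days = 42 h
pool pump: 1.79 kW × 42 h = 75.18 kWh
clothes dryer: Runtime = 3 h/day × 56 days = 168 h
clothes dryer: 2.53 kW × 168 h = 425.04 kWh
coffee maker: Runtime = 8 h/day × 7 days = 56 h
coffee maker: 0.99 kW × 56 h = 55.44 kWh
portable air conditioner: Runtime = 5 h/day × 14 days = 70 h
portable air conditioner: 1.08 kW × 70 h = 75.6 kWh
Total energy = 631.26 kWh
Cost = 631.26 × $0.41 = $258.82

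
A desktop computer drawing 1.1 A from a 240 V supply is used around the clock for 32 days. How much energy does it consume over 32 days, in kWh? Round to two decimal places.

Power = 1.1 A × 240 V = 264 W = 0.264 kW
Runtime = 24 h × 32 = 768 h
Energy = 0.264 kW × 768 h = 202.752 kWh ≈ 202.75 kWh

202.75 kWh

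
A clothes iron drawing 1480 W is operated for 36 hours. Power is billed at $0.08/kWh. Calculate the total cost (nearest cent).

$4.26

Energy = 1.48 kW × 36 h = 53.28 kWh
Cost = 53.28 kWh × $0.08/kWh = $4.26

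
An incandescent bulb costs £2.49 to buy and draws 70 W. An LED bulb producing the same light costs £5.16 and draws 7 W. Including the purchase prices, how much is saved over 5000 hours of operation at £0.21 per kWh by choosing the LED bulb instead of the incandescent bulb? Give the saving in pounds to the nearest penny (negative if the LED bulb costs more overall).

incandescent bulb: £2.49 + (70/1000) kW × 5000 h × £0.21 = £2.49 + £73.5 = £75.99
LED bulb: £5.16 + (7/1000) kW × 5000 h × £0.21 = £5.16 + £7.35 = £12.51
Saving = £75.99 − £12.51 = £63.48

£63.48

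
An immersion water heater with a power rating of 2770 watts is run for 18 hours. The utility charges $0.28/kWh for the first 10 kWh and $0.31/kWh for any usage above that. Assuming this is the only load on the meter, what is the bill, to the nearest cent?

Energy = 2.77 kW × 18 h = 49.86 kWh
Tier 1 (0–10 kWh): 10 × $0.28 = $2.8
Above 10 kWh: 39.86 × $0.31 = $12.3566
Bill = $15.16

$15.16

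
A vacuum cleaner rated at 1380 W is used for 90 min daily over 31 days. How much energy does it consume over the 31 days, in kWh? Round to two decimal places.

64.17 kWh

Runtime = 90 min × 31 = 2790 min = 46.5 h
Energy = 1.38 kW × 46.5 h = 64.17 kWh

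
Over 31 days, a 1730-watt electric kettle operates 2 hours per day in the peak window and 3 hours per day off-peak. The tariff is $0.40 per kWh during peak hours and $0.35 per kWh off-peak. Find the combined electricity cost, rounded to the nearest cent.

$99.22

Peak energy = 1.73 kW × 2 h × 31 = 107.26 kWh
Off-peak energy = 1.73 kW × 3 h × 31 = 160.89 kWh
Cost = 107.26 × $0.40 + 160.89 × $0.35 = $42.904 + $56.3115 = $99.22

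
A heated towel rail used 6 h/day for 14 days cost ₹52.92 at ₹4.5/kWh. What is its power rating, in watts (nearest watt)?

Energy = ₹52.92 ÷ ₹4.5/kWh = 11.76 kWh
Runtime = 6 h/day × 14 days = 84 h
Power = 11.76 kWh ÷ 84 h = 0.14 kW = 140 W

140 W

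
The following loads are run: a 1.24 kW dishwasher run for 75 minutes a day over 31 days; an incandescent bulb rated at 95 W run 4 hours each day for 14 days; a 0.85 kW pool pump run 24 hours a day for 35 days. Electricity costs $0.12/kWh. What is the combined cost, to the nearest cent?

dishwasher: Runtime = 75 min × 31 = 2325 min = 38.75 h
dishwasher: 1.24 kW × 38.75 h = 48.05 kWh
incandescent bulb: Runtime = 4 h/day × 14 days = 56 h
incandescent bulb: 0.095 kW × 56 h = 5.32 kWh
pool pump: Runtime = 24 h × 35 = 840 h
pool pump: 0.85 kW × 840 h = 714 kWh
Total energy = 767.37 kWh
Cost = 767.37 × $0.12 = $92.08

$92.08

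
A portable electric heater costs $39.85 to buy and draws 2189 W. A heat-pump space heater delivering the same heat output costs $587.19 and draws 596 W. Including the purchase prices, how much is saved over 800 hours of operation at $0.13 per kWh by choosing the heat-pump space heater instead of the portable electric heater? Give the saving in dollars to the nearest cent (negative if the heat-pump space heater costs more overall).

portable electric heater: $39.85 + (2189/1000) kW × 800 h × $0.13 = $39.85 + $227.656 = $267.506
heat-pump space heater: $587.19 + (596/1000) kW × 800 h × $0.13 = $587.19 + $61.984 = $649.174
Saving = $267.506 − $649.174 = −$381.668 → -$381.67

-$381.67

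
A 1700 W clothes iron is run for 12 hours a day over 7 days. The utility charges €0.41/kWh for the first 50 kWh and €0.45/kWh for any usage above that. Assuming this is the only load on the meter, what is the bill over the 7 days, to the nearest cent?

€62.26

Runtime = 12 h/day × 7 days = 84 h
Energy = 1.7 kW × 84 h = 142.8 kWh
Tier 1 (0–50 kWh): 50 × €0.41 = €20.5
Above 50 kWh: 92.8 × €0.45 = €41.76
Bill = €62.26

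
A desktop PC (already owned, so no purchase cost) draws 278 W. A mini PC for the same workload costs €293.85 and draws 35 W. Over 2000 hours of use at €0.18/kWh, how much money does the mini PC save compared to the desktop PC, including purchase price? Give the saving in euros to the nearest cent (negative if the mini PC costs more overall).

-€206.37

desktop PC: €0.00 + (278/1000) kW × 2000 h × €0.18 = €0.00 + €100.08 = €100.08
mini PC: €293.85 + (35/1000) kW × 2000 h × €0.18 = €293.85 + €12.6 = €306.45
Saving = €100.08 − €306.45 = −€206.37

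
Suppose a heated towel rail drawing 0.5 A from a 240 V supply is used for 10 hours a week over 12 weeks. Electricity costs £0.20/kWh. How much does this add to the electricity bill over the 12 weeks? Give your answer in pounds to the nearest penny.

Power = 0.5 A × 240 V = 120 W = 0.12 kW
Runtime = 10 h/week × 12 weeks = 120 h
Energy = 0.12 kW × 120 h = 14.4 kWh
Cost = 14.4 kWh × £0.20/kWh = £2.88

£2.88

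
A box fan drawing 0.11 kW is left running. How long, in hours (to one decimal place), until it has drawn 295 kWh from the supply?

2681.8 h

Hours = 295 kWh ÷ 0.11 kW = 2681.8 h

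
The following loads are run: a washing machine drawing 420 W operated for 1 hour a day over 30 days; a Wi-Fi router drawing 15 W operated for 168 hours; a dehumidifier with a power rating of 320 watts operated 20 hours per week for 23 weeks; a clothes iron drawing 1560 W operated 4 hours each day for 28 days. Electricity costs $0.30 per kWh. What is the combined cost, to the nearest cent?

washing machine: Runtime = 1 h/day × 30 days = 30 h
washing machine: 0.42 kW × 30 h = 12.6 kWh
Wi-Fi router: 0.015 kW × 168 h = 2.52 kWh
dehumidifier: Runtime = 20 h/week × 23 weeks = 460 h
dehumidifier: 0.32 kW × 460 h = 147.2 kWh
clothes iron: Runtime = 4 h/day × 28 days = 112 h
clothes iron: 1.56 kW × 112 h = 174.72 kWh
Total energy = 337.04 kWh
Cost = 337.04 × $0.30 = $101.11

$101.11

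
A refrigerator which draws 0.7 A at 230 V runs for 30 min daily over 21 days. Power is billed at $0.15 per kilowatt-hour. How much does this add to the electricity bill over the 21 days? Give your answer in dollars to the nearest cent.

Power = 0.7 A × 230 V = 161 W = 0.161 kW
Runtime = 30 min × 21 = 630 min = 10.5 h
Energy = 0.161 kW × 10.5 h = 1.6905 kWh
Cost = 1.6905 kWh × $0.15/kWh = $0.25

$0.25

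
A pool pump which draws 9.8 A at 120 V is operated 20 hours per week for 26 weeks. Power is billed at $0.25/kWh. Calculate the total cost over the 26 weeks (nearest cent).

Power = 9.8 A × 120 V = 1176 W = 1.176 kW
Runtime = 20 h/week × 26 weeks = 520 h
Energy = 1.176 kW × 520 h = 611.52 kWh
Cost = 611.52 kWh × $0.25/kWh = $152.88

$152.88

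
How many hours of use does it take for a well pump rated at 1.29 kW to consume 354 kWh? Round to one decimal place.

274.4 h

Hours = 354 kWh ÷ 1.29 kW = 274.4 h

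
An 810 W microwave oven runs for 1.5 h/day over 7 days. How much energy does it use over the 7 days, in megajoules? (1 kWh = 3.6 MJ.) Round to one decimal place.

30.6 MJ

Runtime = 1.5 h/day × 7 days = 10.5 h
Energy = 0.81 kW × 10.5 h = 8.505 kWh
= 8.505 × 3.6 MJ = 30.6 MJ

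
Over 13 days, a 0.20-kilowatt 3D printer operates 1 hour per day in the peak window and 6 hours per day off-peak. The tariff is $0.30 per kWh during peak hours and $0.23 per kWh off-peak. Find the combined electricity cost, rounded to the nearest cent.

Peak energy = 0.2 kW × 1 h × 13 = 2.6 kWh
Off-peak energy = 0.2 kW × 6 h × 13 = 15.6 kWh
Cost = 2.6 × $0.30 + 15.6 × $0.23 = $0.78 + $3.588 = $4.37

$4.37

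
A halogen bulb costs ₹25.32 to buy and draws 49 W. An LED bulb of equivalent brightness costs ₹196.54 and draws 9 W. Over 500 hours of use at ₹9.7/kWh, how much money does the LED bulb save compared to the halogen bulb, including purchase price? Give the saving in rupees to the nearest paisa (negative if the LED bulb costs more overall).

₹22.78

halogen bulb: ₹25.32 + (49/1000) kW × 500 h × ₹9.7 = ₹25.32 + ₹237.65 = ₹262.97
LED bulb: ₹196.54 + (9/1000) kW × 500 h × ₹9.7 = ₹196.54 + ₹43.65 = ₹240.19
Saving = ₹262.97 − ₹240.19 = ₹22.78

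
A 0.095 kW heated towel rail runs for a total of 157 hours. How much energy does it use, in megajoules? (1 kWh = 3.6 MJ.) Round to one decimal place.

Energy = 0.095 kW × 157 h = 14.915 kWh
= 14.915 × 3.6 MJ = 53.7 MJ

53.7 MJ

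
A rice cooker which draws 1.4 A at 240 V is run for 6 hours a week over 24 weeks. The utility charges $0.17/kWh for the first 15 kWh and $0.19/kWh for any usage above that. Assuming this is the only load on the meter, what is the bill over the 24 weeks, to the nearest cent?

Power = 1.4 A × 240 V = 336 W = 0.336 kW
Runtime = 6 h/week × 24 weeks = 144 h
Energy = 0.336 kW × 144 h = 48.384 kWh
Tier 1 (0–15 kWh): 15 × $0.17 = $2.55
Above 15 kWh: 33.384 × $0.19 = $6.34296
Bill = $8.89

$8.89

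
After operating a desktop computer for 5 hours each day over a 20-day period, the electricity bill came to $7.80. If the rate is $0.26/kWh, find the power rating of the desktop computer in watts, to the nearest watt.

Energy = $7.80 ÷ $0.26/kWh = 30 kWh
Runtime = 5 h/day × 20 days = 100 h
Power = 30 kWh ÷ 100 h = 0.3 kW = 300 W

300 W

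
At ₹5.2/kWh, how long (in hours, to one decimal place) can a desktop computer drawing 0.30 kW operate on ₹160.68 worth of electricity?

Energy available = ₹160.68 ÷ ₹5.2/kWh = 30.9 kWh
Hours = 30.9 kWh ÷ 0.3 kW = 103.0 h

103.0 h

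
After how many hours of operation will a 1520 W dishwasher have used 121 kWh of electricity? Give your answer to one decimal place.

Hours = 121 kWh ÷ 1.52 kW = 79.6 h

79.6 h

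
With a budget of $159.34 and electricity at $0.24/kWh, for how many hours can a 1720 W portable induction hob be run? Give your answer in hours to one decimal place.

Energy available = $159.34 ÷ $0.24/kWh = 663.9167 kWh
Hours = 663.9167 kWh ÷ 1.72 kW = 386.0 h

386.0 h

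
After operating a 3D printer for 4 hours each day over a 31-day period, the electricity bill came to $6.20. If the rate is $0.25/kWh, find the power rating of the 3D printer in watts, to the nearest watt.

200 W

Energy = $6.20 ÷ $0.25/kWh = 24.8 kWh
Runtime = 4 h/day × 31 days = 124 h
Power = 24.8 kWh ÷ 124 h = 0.2 kW = 200 W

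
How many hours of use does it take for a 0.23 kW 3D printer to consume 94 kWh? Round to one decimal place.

408.7 h

Hours = 94 kWh ÷ 0.23 kW = 408.7 h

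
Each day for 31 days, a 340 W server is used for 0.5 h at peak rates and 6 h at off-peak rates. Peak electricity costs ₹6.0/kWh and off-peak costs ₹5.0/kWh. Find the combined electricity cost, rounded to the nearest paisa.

Peak energy = 0.34 kW × 0.5 h × 31 = 5.27 kWh
Off-peak energy = 0.34 kW × 6 h × 31 = 63.24 kWh
Cost = 5.27 × ₹6.0 + 63.24 × ₹5.0 = ₹31.62 + ₹316.2 = ₹347.82

₹347.82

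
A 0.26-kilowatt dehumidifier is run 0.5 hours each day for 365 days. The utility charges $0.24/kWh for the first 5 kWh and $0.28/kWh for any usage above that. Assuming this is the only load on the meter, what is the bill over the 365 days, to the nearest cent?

$13.09

Runtime = 0.5 h/day × 365 days = 182.5 h
Energy = 0.26 kW × 182.5 h = 47.45 kWh
Tier 1 (0–5 kWh): 5 × $0.24 = $1.2
Above 5 kWh: 42.45 × $0.28 = $11.886
Bill = $13.09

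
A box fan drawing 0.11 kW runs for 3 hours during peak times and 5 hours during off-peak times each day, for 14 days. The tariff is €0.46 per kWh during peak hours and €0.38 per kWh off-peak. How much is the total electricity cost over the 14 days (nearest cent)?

€5.05

Peak energy = 0.11 kW × 3 h × 14 = 4.62 kWh
Off-peak energy = 0.11 kW × 5 h × 14 = 7.7 kWh
Cost = 4.62 × €0.46 + 7.7 × €0.38 = €2.1252 + €2.926 = €5.05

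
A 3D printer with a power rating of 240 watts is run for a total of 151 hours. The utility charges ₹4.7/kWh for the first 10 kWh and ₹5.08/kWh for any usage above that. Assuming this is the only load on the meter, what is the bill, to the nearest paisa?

Energy = 0.24 kW × 151 h = 36.24 kWh
Tier 1 (0–10 kWh): 10 × ₹4.7 = ₹47
Above 10 kWh: 26.24 × ₹5.08 = ₹133.2992
Bill = ₹180.30

₹180.30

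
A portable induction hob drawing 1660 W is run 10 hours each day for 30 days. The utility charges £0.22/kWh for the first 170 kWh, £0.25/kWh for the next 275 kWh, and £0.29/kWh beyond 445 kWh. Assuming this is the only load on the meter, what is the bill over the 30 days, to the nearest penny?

Runtime = 10 h/day × 30 days = 300 h
Energy = 1.66 kW × 300 h = 498 kWh
Tier 1 (0–170 kWh): 170 × £0.22 = £37.4
Tier 2 (170–445 kWh): 275 × £0.25 = £68.75
Above 445 kWh: 53 × £0.29 = £15.37
Bill = £121.52

£121.52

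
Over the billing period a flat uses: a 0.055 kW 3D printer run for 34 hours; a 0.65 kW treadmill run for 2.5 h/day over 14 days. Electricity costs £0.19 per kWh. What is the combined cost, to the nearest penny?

£4.68

3D printer: 0.055 kW × 34 h = 1.87 kWh
treadmill: Runtime = 2.5 h/day × 14 days = 35 h
treadmill: 0.65 kW × 35 h = 22.75 kWh
Total energy = 24.62 kWh
Cost = 24.62 × £0.19 = £4.68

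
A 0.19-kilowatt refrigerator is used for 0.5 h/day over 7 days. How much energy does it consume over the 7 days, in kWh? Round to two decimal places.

Runtime = 0.5 h/day × 7 days = 3.5 h
Energy = 0.19 kW × 3.5 h = 0.665 kWh ≈ 0.67 kWh

0.67 kWh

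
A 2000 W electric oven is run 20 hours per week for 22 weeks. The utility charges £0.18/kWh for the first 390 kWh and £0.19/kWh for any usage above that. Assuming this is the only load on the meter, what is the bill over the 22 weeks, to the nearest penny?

Runtime = 20 h/week × 22 weeks = 440 h
Energy = 2 kW × 440 h = 880 kWh
Tier 1 (0–390 kWh): 390 × £0.18 = £70.2
Above 390 kWh: 490 × £0.19 = £93.1
Bill = £163.30

£163.30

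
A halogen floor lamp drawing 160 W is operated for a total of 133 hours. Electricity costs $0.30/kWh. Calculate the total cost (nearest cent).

$6.38

Energy = 0.16 kW × 133 h = 21.28 kWh
Cost = 21.28 kWh × $0.30/kWh = $6.38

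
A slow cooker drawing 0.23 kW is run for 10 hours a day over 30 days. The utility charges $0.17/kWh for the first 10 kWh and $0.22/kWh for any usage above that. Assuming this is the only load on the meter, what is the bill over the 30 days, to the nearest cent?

Runtime = 10 h/day × 30 days = 300 h
Energy = 0.23 kW × 300 h = 69 kWh
Tier 1 (0–10 kWh): 10 × $0.17 = $1.7
Above 10 kWh: 59 × $0.22 = $12.98
Bill = $14.68

$14.68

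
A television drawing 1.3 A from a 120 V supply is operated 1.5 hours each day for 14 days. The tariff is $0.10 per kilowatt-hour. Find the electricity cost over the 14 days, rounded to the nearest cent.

$0.33

Power = 1.3 A × 120 V = 156 W = 0.156 kW
Runtime = 1.5 h/day × 14 days = 21 h
Energy = 0.156 kW × 21 h = 3.276 kWh
Cost = 3.276 kWh × $0.10/kWh = $0.33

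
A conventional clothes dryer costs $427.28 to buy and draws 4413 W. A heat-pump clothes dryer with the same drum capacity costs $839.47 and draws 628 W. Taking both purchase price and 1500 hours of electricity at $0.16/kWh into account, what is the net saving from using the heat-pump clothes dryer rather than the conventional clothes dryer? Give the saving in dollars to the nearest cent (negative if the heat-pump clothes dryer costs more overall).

conventional clothes dryer: $427.28 + (4413/1000) kW × 1500 h × $0.16 = $427.28 + $1059.12 = $1486.4
heat-pump clothes dryer: $839.47 + (628/1000) kW × 1500 h × $0.16 = $839.47 + $150.72 = $990.19
Saving = $1486.4 − $990.19 = $496.21

$496.21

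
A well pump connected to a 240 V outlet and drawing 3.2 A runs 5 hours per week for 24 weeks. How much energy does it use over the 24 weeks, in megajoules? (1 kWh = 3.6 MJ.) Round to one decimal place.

331.8 MJ

Power = 3.2 A × 240 V = 768 W = 0.768 kW
Runtime = 5 h/week × 24 weeks = 120 h
Energy = 0.768 kW × 120 h = 92.16 kWh
= 92.16 × 3.6 MJ = 331.8 MJ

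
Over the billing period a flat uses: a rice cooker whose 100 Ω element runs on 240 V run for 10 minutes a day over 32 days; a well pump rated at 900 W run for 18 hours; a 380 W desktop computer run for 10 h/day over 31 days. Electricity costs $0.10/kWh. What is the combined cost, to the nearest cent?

rice cooker: Power = V²/R = 240²/100 = 576 W = 0.576 kW
rice cooker: Runtime = 10 min × 32 = 320 min = 5.333333… h
rice cooker: 0.576 kW × 5.333333… h = 3.072 kWh
well pump: 0.9 kW × 18 h = 16.2 kWh
desktop computer: Runtime = 10 h/day × 31 days = 310 h
desktop computer: 0.38 kW × 310 h = 117.8 kWh
Total energy = 137.072 kWh
Cost = 137.072 × $0.10 = $13.71

$13.71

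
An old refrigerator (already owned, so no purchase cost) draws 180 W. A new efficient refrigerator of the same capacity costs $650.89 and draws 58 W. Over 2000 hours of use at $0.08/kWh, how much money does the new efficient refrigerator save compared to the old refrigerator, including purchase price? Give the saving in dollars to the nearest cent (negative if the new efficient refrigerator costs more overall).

old refrigerator: $0.00 + (180/1000) kW × 2000 h × $0.08 = $0.00 + $28.8 = $28.8
new efficient refrigerator: $650.89 + (58/1000) kW × 2000 h × $0.08 = $650.89 + $9.28 = $660.17
Saving = $28.8 − $660.17 = −$631.37

-$631.37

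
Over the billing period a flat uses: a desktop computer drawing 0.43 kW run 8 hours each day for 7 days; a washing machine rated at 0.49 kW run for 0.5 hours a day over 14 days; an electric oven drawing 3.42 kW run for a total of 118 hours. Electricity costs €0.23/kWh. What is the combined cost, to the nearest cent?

€99.15

desktop computer: Runtime = 8 h/day × 7 days = 56 h
desktop computer: 0.43 kW × 56 h = 24.08 kWh
washing machine: Runtime = 0.5 h/day × 14 days = 7 h
washing machine: 0.49 kW × 7 h = 3.43 kWh
electric oven: 3.42 kW × 118 h = 403.56 kWh
Total energy = 431.07 kWh
Cost = 431.07 × €0.23 = €99.15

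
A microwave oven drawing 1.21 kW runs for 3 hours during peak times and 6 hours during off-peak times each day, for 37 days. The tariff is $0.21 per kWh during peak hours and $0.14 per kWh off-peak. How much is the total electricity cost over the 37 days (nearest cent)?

Peak energy = 1.21 kW × 3 h × 37 = 134.31 kWh
Off-peak energy = 1.21 kW × 6 h × 37 = 268.62 kWh
Cost = 134.31 × $0.21 + 268.62 × $0.14 = $28.2051 + $37.6068 = $65.81

$65.81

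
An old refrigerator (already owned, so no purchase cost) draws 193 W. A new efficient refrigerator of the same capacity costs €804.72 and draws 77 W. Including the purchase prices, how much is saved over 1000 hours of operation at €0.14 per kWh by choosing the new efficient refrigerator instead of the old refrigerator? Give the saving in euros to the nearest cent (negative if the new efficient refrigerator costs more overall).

old refrigerator: €0.00 + (193/1000) kW × 1000 h × €0.14 = €0.00 + €27.02 = €27.02
new efficient refrigerator: €804.72 + (77/1000) kW × 1000 h × €0.14 = €804.72 + €10.78 = €815.5
Saving = €27.02 − €815.5 = −€788.48

-€788.48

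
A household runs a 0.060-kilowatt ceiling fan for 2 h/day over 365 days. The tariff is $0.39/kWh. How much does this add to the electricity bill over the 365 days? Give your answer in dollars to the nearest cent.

$17.08

Runtime = 2 h/day × 365 days = 730 h
Energy = 0.06 kW × 730 h = 43.8 kWh
Cost = 43.8 kWh × $0.39/kWh = $17.08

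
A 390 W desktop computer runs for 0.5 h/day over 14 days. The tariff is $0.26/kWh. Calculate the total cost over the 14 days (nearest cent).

$0.71

Runtime = 0.5 h/day × 14 days = 7 h
Energy = 0.39 kW × 7 h = 2.73 kWh
Cost = 2.73 kWh × $0.26/kWh = $0.71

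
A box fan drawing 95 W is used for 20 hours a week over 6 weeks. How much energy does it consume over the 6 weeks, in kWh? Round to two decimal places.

11.40 kWh

Runtime = 20 h/week × 6 weeks = 120 h
Energy = 0.095 kW × 120 h = 11.4 kWh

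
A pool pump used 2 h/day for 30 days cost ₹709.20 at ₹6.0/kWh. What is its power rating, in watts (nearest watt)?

1970 W

Energy = ₹709.20 ÷ ₹6.0/kWh = 118.2 kWh
Runtime = 2 h/day × 30 days = 60 h
Power = 118.2 kWh ÷ 60 h = 1.97 kW = 1970 W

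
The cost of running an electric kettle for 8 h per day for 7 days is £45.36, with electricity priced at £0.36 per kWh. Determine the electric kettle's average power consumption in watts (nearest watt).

Energy = £45.36 ÷ £0.36/kWh = 126 kWh
Runtime = 8 h/day × 7 days = 56 h
Power = 126 kWh ÷ 56 h = 2.25 kW = 2250 W

2250 W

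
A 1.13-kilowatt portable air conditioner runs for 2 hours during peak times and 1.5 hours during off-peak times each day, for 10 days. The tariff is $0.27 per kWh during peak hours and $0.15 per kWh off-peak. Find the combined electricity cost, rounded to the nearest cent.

$8.64

Peak energy = 1.13 kW × 2 h × 10 = 22.6 kWh
Off-peak energy = 1.13 kW × 1.5 h × 10 = 16.95 kWh
Cost = 22.6 × $0.27 + 16.95 × $0.15 = $6.102 + $2.5425 = $8.64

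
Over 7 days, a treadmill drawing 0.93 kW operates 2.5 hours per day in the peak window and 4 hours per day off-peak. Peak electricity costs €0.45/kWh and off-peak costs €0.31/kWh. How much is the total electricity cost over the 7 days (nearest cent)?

Peak energy = 0.93 kW × 2.5 h × 7 = 16.275 kWh
Off-peak energy = 0.93 kW × 4 h × 7 = 26.04 kWh
Cost = 16.275 × €0.45 + 26.04 × €0.31 = €7.32375 + €8.0724 = €15.40

€15.40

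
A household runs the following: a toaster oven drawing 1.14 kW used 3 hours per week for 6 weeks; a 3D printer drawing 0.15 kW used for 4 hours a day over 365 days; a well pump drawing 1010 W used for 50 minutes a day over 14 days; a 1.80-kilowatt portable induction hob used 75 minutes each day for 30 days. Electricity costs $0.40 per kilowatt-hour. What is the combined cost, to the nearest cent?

$127.52

toaster oven: Runtime = 3 h/week × 6 weeks = 18 h
toaster oven: 1.14 kW × 18 h = 20.52 kWh
3D printer: Runtime = 4 h/day × 365 days = 1460 h
3D printer: 0.15 kW × 1460 h = 219 kWh
well pump: Runtime = 50 min × 14 = 700 min = 11.666666… h
well pump: 1.01 kW × 11.666666… h = 11.783333… kWh
portable induction hob: Runtime = 75 min × 30 = 2250 min = 37.5 h
portable induction hob: 1.8 kW × 37.5 h = 67.5 kWh
Total energy = 318.803333… kWh
Cost = 318.803333… × $0.40 = $127.52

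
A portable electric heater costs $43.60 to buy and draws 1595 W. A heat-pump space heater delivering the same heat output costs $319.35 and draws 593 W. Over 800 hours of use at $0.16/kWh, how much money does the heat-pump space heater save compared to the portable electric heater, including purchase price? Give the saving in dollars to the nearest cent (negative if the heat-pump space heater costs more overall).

portable electric heater: $43.60 + (1595/1000) kW × 800 h × $0.16 = $43.60 + $204.16 = $247.76
heat-pump space heater: $319.35 + (593/1000) kW × 800 h × $0.16 = $319.35 + $75.904 = $395.254
Saving = $247.76 − $395.254 = −$147.494 → -$147.49

-$147.49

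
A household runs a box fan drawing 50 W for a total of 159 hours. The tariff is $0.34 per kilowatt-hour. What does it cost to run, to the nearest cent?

$2.70

Energy = 0.05 kW × 159 h = 7.95 kWh
Cost = 7.95 kWh × $0.34/kWh = $2.70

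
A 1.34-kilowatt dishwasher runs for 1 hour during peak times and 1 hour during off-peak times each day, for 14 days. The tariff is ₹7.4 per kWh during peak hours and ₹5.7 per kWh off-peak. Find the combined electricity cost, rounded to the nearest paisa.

₹245.76

Peak energy = 1.34 kW × 1 h × 14 = 18.76 kWh
Off-peak energy = 1.34 kW × 1 h × 14 = 18.76 kWh
Cost = 18.76 × ₹7.4 + 18.76 × ₹5.7 = ₹138.824 + ₹106.932 = ₹245.76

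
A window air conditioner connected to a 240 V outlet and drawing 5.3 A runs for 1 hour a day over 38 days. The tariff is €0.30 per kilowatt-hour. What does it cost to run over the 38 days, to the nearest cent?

Power = 5.3 A × 240 V = 1272 W = 1.272 kW
Runtime = 1 h/day × 38 days = 38 h
Energy = 1.272 kW × 38 h = 48.336 kWh
Cost = 48.336 kWh × €0.30/kWh = €14.50

€14.50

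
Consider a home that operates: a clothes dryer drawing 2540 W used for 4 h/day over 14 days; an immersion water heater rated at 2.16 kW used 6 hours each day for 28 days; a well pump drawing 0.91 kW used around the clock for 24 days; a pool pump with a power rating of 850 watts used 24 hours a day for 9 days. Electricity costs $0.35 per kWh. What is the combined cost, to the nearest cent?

$424.51

clothes dryer: Runtime = 4 h/day × 14 days = 56 h
clothes dryer: 2.54 kW × 56 h = 142.24 kWh
immersion water heater: Runtime = 6 h/day × 28 days = 168 h
immersion water heater: 2.16 kW × 168 h = 362.88 kWh
well pump: Runtime = 24 h × 24 = 576 h
well pump: 0.91 kW × 576 h = 524.16 kWh
pool pump: Runtime = 24 h × 9 = 216 h
pool pump: 0.85 kW × 216 h = 183.6 kWh
Total energy = 1212.88 kWh
Cost = 1212.88 × $0.35 = $424.51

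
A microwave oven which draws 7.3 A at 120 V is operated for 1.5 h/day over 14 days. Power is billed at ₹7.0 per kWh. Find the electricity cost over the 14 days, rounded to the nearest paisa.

₹128.77

Power = 7.3 A × 120 V = 876 W = 0.876 kW
Runtime = 1.5 h/day × 14 days = 21 h
Energy = 0.876 kW × 21 h = 18.396 kWh
Cost = 18.396 kWh × ₹7.0/kWh = ₹128.77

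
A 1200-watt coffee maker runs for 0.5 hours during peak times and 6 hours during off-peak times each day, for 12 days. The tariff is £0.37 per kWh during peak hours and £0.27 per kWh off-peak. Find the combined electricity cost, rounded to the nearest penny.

£25.99

Peak energy = 1.2 kW × 0.5 h × 12 = 7.2 kWh
Off-peak energy = 1.2 kW × 6 h × 12 = 86.4 kWh
Cost = 7.2 × £0.37 + 86.4 × £0.27 = £2.664 + £23.328 = £25.99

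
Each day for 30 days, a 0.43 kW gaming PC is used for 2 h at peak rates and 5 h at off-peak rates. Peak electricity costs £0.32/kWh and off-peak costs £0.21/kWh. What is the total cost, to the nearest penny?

Peak energy = 0.43 kW × 2 h × 30 = 25.8 kWh
Off-peak energy = 0.43 kW × 5 h × 30 = 64.5 kWh
Cost = 25.8 × £0.32 + 64.5 × £0.21 = £8.256 + £13.545 = £21.80

£21.80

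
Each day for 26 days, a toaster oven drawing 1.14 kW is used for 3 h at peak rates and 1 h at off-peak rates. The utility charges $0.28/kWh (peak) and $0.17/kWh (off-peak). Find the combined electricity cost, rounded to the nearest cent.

$29.94

Peak energy = 1.14 kW × 3 h × 26 = 88.92 kWh
Off-peak energy = 1.14 kW × 1 h × 26 = 29.64 kWh
Cost = 88.92 × $0.28 + 29.64 × $0.17 = $24.8976 + $5.0388 = $29.94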